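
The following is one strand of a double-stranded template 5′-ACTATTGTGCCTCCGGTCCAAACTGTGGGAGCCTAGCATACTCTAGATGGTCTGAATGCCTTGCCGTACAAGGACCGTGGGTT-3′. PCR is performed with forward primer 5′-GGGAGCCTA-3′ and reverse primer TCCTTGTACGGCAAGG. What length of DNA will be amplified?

48 bp

Forward primer GGGAGCCTA is found on the top strand at positions 27–35.
Reverse complement of the reverse primer: CCTTGCCGTACAAGGA. This occurs on the top strand at positions 59–74.
Product length = (reverse-primer end) − (forward-primer start) + 1 = 74 − 27 + 1 = 48 bp.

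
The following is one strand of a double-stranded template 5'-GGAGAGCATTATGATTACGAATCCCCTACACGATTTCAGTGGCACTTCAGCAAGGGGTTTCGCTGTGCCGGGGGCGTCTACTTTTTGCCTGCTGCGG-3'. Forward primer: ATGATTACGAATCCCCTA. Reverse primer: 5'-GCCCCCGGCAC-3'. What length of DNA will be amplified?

65 bp

Scanning the template, ATGATTACGAATCCCCTA occurs at positions 11–28; this primer anneals to the bottom strand there with its 3' end pointing downstream.
Taking the reverse complement of GCCCCCGGCAC gives GTGCCGGGGGC, found at positions 65–75 on the template; the primer anneals here to the top strand with its 3' end pointing upstream.
Product length = (reverse-primer end) − (forward-primer start) + 1 = 75 − 11 + 1 = 65 bp.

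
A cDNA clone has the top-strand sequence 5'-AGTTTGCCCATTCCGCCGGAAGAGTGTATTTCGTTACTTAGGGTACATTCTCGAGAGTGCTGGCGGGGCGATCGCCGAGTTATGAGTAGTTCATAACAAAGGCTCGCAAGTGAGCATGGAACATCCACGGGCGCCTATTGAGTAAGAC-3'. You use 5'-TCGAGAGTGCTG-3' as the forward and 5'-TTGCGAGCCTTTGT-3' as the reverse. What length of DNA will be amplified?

The forward primer matches the template at positions 51–62.
The reverse primer's reverse complement is ACAAAGGCTCGCAA, which matches the template at positions 96–109.
Amplicon spans positions 51–109: 59 bp.

59 bp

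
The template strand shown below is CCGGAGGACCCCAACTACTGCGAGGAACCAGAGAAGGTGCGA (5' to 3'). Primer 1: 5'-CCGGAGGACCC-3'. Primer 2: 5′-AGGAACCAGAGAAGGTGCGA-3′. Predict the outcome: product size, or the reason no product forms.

Primer 1 (CCGGAGGACCC) matches the top strand at positions 1–11 (3' end points downstream).
Primer 2 (AGGAACCAGAGAAGGTGCGA) also matches the top strand directly, at positions 23–42 — its reverse complement TCGCACCTTCTCTGGTTCCT is not present.
Both primers anneal to the bottom strand with 3' ends pointing the same way, so neither can prime synthesis back toward the other.

No product — both primers anneal to the same strand and extend in the same direction.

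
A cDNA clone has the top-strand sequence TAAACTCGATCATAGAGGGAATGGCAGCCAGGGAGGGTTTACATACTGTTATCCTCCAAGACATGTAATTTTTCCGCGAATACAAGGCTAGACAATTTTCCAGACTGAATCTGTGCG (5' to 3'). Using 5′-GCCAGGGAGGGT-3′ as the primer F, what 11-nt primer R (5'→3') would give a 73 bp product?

The forward primer binds at positions 27–38, so a 73 bp product ends at position 27 + 73 − 1 = 99.
The reverse primer anneals to the top strand over positions 89–99, i.e. to TAGACAATTTT.
Its sequence written 5'→3' is the reverse complement: AAAATTGTCTA.

5'-AAAATTGTCTA-3'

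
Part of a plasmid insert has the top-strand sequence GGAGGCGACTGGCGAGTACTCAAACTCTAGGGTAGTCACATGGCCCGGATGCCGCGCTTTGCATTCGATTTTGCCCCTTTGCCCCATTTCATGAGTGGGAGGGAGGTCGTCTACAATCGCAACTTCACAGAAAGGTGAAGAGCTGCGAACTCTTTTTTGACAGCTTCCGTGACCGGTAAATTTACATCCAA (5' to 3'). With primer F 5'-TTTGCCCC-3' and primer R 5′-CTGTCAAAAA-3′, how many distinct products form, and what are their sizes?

The forward primer TTTGCCCC matches the top strand at positions 70–77, 78–85.
The reverse primer's reverse complement is TTTTTGACAG, matching at positions 154–163.
Each forward site pairs with the reverse site to give a product ending at position 163: sizes 94, 86 bp.

Two products: 94 bp, 86 bp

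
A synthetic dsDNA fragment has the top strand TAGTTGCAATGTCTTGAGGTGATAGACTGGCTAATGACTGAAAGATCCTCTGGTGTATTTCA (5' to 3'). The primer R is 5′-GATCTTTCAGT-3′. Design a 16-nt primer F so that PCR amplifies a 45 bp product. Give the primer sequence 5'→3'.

5'-GTTGCAATGTCTTGAG-3'

The reverse primer's reverse complement ACTGAAAGATC matches the template at positions 37–47, so the product ends at position 47.
A 45 bp product then starts at position 47 − 45 + 1 = 3.
The forward primer is identical to the top strand there: GTTGCAATGTCTTGAG.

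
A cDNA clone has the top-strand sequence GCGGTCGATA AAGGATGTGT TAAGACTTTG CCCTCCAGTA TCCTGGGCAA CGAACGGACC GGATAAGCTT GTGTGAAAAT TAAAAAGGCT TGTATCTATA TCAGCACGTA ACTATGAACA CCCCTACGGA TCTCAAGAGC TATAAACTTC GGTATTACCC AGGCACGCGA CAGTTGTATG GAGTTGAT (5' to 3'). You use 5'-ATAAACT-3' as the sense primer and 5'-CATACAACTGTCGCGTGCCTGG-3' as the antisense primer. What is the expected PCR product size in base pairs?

39 bp

Forward primer ATAAACT is found on the top strand at positions 142–148.
Reverse complement of the reverse primer: CCAGGCACGCGACAGTTGTATG. This occurs on the top strand at positions 159–180.
Amplicon spans positions 142–180: 39 bp.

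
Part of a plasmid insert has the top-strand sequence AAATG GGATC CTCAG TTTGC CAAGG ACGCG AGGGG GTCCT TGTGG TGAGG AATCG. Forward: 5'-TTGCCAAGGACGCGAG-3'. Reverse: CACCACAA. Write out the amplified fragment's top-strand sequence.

5'-TTGCCAAGGACGCGAGGGGGTCCTTGTGGTG-3'

Scanning the template, TTGCCAAGGACGCGAG occurs at positions 17–32; this primer anneals to the bottom strand there with its 3' end pointing downstream.
Reverse complement of the reverse primer: TTGTGGTG. This occurs on the top strand at positions 40–47.
The product is the template from position 17 through 47 (31 bp).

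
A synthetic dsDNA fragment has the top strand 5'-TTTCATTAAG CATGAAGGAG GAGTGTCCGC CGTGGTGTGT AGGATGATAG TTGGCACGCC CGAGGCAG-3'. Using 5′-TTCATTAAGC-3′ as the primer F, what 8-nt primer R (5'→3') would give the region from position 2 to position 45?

5'-ATCCTACA-3'

The product's 3' end on the top strand is position 45.
The reverse primer anneals to the top strand over positions 38–45, i.e. to TGTAGGAT.
Its sequence written 5'→3' is the reverse complement: ATCCTACA.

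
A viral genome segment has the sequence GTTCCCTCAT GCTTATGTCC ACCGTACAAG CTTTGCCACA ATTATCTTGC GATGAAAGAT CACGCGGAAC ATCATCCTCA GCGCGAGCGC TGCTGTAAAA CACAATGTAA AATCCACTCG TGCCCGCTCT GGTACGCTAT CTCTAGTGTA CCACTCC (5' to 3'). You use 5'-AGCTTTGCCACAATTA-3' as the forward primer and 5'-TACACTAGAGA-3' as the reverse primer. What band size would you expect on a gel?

Forward primer AGCTTTGCCACAATTA is found on the top strand at positions 29–44.
Reverse complement of the reverse primer: TCTCTAGTGTA. This occurs on the top strand at positions 140–150.
The product runs from position 29 to position 150, so its length is 150 − 29 + 1 = 122 bp.

122 bp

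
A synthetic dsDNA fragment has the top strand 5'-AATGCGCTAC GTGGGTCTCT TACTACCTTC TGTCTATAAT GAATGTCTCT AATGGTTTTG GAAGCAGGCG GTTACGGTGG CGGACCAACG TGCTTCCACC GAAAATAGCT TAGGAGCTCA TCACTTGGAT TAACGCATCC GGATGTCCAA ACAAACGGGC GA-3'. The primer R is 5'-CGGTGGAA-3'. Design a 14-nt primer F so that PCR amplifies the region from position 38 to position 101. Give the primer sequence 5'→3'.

The reverse primer's reverse complement TTCCACCG matches the template at positions 94–101; the product starts at position 38.
The forward primer is identical to the top strand over positions 38–51: AATGAATGTCTCTA.

5'-AATGAATGTCTCTA-3'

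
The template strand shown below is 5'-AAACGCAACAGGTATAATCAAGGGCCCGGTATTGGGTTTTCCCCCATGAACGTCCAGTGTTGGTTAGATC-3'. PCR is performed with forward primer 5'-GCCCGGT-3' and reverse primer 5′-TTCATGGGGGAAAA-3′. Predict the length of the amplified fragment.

Scanning the template, GCCCGGT occurs at positions 24–30; this primer anneals to the bottom strand there with its 3' end pointing downstream.
Reverse complement of the reverse primer: TTTTCCCCCATGAA. This occurs on the top strand at positions 37–50.
Amplicon spans positions 24–50: 27 bp.

27 bp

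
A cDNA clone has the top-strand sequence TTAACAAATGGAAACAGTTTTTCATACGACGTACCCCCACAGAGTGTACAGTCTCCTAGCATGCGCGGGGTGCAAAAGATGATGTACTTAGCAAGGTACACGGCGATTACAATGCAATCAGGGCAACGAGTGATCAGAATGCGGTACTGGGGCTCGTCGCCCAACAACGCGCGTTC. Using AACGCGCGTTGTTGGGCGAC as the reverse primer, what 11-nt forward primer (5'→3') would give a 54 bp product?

The reverse primer's reverse complement GTCGCCCAACAACGCGCGTT matches the template at positions 156–175, so the product ends at position 175.
A 54 bp product then starts at position 175 − 54 + 1 = 122.
The forward primer is identical to the top strand there: GGCAACGAGTG.

5'-GGCAACGAGTG-3'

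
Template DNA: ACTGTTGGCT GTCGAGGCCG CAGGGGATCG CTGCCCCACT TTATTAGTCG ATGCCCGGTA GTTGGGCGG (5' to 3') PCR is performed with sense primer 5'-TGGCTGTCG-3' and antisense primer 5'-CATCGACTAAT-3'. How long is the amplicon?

48 bp

Forward primer TGGCTGTCG is found on the top strand at positions 6–14.
The reverse primer's reverse complement is ATTAGTCGATG, which matches the template at positions 43–53.
Product length = (reverse-primer end) − (forward-primer start) + 1 = 53 − 6 + 1 = 48 bp.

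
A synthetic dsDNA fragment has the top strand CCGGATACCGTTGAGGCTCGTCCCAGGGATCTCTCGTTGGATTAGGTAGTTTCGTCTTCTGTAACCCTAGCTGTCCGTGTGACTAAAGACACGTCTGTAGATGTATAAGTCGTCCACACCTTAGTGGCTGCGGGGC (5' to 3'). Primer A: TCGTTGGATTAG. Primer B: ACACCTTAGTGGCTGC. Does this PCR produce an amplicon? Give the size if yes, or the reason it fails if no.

Primer A (TCGTTGGATTAG) matches the top strand at positions 34–45 (3' end points downstream).
Primer B (ACACCTTAGTGGCTGC) also matches the top strand directly, at positions 116–131 — its reverse complement GCAGCCACTAAGGTGT is not present.
Both primers anneal to the bottom strand with 3' ends pointing the same way, so neither can prime synthesis back toward the other.

No product — both primers anneal to the same strand and extend in the same direction.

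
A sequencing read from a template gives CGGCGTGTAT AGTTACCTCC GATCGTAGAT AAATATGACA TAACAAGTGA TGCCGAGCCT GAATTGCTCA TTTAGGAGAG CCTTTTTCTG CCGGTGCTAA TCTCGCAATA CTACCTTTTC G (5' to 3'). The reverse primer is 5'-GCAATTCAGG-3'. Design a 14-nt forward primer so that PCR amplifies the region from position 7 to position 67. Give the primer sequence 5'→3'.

The reverse primer's reverse complement CCTGAATTGC matches the template at positions 58–67; the product starts at position 7.
The forward primer is identical to the top strand over positions 7–20: GTATAGTTACCTCC.

5'-GTATAGTTACCTCC-3'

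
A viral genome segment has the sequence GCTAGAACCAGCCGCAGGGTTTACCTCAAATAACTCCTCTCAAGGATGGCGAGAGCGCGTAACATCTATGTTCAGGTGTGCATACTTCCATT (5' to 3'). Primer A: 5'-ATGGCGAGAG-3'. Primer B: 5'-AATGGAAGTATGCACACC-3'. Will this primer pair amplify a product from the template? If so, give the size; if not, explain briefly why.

Yes — a 47 bp product.

Primer A (ATGGCGAGAG) matches the top strand at positions 46–55; it acts as a forward primer.
Primer B's reverse complement is GGTGTGCATACTTCCATT, matching the top strand at positions 75–92; it acts as a reverse primer.
The 3' ends face each other across positions 46–92, giving a 47 bp product.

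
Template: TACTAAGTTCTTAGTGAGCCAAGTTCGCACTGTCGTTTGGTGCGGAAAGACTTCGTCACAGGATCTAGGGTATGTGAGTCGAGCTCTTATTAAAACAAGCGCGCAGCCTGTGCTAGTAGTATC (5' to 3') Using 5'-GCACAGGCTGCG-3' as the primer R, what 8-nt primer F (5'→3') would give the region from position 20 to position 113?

5'-CAAGTTCG-3'

The reverse primer's reverse complement CGCAGCCTGTGC matches the template at positions 102–113; the product starts at position 20.
The forward primer is identical to the top strand over positions 20–27: CAAGTTCG.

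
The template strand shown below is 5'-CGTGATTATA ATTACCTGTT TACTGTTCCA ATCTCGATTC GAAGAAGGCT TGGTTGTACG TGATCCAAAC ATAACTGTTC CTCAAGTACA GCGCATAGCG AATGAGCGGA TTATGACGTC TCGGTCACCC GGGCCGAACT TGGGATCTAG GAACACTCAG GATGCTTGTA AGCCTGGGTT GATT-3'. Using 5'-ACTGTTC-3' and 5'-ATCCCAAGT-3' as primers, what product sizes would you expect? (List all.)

125 bp, 73 bp

The forward primer ACTGTTC matches the top strand at positions 22–28, 74–80.
The reverse primer's reverse complement is ACTTGGGAT, matching at positions 138–146.
Each forward site pairs with the reverse site to give a product ending at position 146: sizes 125, 73 bp.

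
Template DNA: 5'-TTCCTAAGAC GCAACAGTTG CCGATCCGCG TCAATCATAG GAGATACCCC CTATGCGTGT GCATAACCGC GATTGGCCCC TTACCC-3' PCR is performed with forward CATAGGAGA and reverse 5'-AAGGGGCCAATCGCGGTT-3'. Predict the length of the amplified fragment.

47 bp

The forward primer matches the template at positions 36–44.
Taking the reverse complement of AAGGGGCCAATCGCGGTT gives AACCGCGATTGGCCCCTT, found at positions 65–82 on the template; the primer anneals here to the top strand with its 3' end pointing upstream.
Product length = (reverse-primer end) − (forward-primer start) + 1 = 82 − 36 + 1 = 47 bp.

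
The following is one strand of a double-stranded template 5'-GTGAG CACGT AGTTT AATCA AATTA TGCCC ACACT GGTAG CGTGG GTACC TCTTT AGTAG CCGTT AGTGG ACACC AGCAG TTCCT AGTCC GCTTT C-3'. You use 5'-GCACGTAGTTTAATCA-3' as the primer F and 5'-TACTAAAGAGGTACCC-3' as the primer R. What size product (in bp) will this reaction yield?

55 bp

Forward primer GCACGTAGTTTAATCA is found on the top strand at positions 5–20.
Taking the reverse complement of TACTAAAGAGGTACCC gives GGGTACCTCTTTAGTA, found at positions 44–59 on the template; the primer anneals here to the top strand with its 3' end pointing upstream.
Product length = (reverse-primer end) − (forward-primer start) + 1 = 59 − 5 + 1 = 55 bp.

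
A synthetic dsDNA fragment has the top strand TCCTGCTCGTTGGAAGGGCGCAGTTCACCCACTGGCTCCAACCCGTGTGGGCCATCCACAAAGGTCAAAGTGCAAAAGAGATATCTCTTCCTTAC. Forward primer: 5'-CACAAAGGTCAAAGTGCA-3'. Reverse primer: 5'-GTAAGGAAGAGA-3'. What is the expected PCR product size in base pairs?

The forward primer matches the template at positions 57–74.
Reverse complement of the reverse primer: TCTCTTCCTTAC. This occurs on the top strand at positions 84–95.
The product runs from position 57 to position 95, so its length is 95 − 57 + 1 = 39 bp.

39 bp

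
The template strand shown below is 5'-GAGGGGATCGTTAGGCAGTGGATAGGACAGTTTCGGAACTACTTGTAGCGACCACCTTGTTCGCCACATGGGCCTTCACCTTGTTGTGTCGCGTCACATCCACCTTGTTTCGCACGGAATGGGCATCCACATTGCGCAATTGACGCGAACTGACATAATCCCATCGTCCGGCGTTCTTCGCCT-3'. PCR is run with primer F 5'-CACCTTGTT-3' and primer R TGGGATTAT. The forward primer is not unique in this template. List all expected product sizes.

The forward primer CACCTTGTT matches the top strand at positions 53–61, 77–85, 101–109.
The reverse primer's reverse complement is ATAATCCCA, matching at positions 155–163.
Each forward site pairs with the reverse site to give a product ending at position 163: sizes 111, 87, 63 bp.

111 bp, 87 bp, 63 bp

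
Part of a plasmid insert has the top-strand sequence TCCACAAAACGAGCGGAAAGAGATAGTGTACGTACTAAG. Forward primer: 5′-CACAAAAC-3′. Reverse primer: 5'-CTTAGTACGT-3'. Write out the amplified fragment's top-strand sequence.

Forward primer CACAAAAC is found on the top strand at positions 3–10.
Reverse complement of the reverse primer: ACGTACTAAG. This occurs on the top strand at positions 30–39.
The product is the template from position 3 through 39 (37 bp).

5'-CACAAAACGAGCGGAAAGAGATAGTGTACGTACTAAG-3'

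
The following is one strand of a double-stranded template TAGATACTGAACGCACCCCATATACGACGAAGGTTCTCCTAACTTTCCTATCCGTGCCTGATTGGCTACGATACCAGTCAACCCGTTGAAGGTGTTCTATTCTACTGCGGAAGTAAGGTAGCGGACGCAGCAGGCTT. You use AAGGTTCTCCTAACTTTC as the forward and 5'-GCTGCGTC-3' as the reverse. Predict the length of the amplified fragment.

102 bp

The forward primer matches the template at positions 30–47.
The reverse primer's reverse complement is GACGCAGC, which matches the template at positions 124–131.
Amplicon spans positions 30–131: 102 bp.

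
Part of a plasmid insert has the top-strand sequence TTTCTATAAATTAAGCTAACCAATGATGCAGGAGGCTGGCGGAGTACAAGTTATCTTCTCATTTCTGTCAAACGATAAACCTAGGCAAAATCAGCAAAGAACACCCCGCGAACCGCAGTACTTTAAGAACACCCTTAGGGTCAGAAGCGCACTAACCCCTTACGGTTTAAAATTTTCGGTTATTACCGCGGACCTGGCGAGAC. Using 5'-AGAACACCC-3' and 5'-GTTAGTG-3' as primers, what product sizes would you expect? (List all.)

The forward primer AGAACACCC matches the top strand at positions 98–106, 126–134.
The reverse primer's reverse complement is CACTAAC, matching at positions 150–156.
Each forward site pairs with the reverse site to give a product ending at position 156: sizes 59, 31 bp.

59 bp, 31 bp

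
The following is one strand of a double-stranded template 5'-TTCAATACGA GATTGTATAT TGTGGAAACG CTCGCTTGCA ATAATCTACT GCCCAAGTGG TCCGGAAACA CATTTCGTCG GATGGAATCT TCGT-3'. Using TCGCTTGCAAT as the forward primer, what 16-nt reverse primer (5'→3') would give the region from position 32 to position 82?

The product's 3' end on the top strand is position 82.
The reverse primer anneals to the top strand over positions 67–82, i.e. to AACACATTTCGTCGGA.
Its sequence written 5'→3' is the reverse complement: TCCGACGAAATGTGTT.

5'-TCCGACGAAATGTGTT-3'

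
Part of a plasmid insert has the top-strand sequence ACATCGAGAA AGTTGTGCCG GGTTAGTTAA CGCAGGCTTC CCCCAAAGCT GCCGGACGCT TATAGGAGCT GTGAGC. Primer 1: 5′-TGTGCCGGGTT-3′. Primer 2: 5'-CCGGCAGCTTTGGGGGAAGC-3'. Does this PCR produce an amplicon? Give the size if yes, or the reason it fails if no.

Primer 1 (TGTGCCGGGTT) matches the top strand at positions 14–24; it acts as a forward primer.
Primer 2's reverse complement is GCTTCCCCCAAAGCTGCCGG, matching the top strand at positions 36–55; it acts as a reverse primer.
The 3' ends face each other across positions 14–55, giving a 42 bp product.

Yes — a 42 bp product.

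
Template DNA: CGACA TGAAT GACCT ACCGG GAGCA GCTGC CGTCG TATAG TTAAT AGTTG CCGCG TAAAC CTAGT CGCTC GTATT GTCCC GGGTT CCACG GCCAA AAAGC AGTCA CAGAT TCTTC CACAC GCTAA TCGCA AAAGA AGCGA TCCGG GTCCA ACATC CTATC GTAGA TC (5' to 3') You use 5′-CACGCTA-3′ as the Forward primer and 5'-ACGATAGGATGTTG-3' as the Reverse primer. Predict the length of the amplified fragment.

The forward primer matches the template at positions 118–124.
Reverse complement of the reverse primer: CAACATCCTATCGT. This occurs on the top strand at positions 149–162.
Product length = (reverse-primer end) − (forward-primer start) + 1 = 162 − 118 + 1 = 45 bp.

45 bp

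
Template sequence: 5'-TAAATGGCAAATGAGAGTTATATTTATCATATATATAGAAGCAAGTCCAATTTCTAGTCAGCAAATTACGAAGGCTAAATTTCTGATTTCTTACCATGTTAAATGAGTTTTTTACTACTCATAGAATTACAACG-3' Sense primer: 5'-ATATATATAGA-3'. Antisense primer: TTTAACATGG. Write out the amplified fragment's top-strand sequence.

5'-ATATATATAGAAGCAAGTCCAATTTCTAGTCAGCAAATTACGAAGGCTAAATTTCTGATTTCTTACCATGTTAAA-3'

The forward primer matches the template at positions 29–39.
Reverse complement of the reverse primer: CCATGTTAAA. This occurs on the top strand at positions 94–103.
The product is the template from position 29 through 103 (75 bp).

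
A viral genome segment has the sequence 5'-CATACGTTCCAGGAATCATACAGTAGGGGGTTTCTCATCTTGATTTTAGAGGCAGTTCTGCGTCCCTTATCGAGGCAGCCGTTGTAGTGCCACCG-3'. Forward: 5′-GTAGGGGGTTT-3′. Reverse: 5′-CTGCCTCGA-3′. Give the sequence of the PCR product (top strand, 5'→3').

5'-GTAGGGGGTTTCTCATCTTGATTTTAGAGGCAGTTCTGCGTCCCTTATCGAGGCAG-3'

Forward primer GTAGGGGGTTT is found on the top strand at positions 23–33.
The reverse primer's reverse complement is TCGAGGCAG, which matches the template at positions 70–78.
The product is the template from position 23 through 78 (56 bp).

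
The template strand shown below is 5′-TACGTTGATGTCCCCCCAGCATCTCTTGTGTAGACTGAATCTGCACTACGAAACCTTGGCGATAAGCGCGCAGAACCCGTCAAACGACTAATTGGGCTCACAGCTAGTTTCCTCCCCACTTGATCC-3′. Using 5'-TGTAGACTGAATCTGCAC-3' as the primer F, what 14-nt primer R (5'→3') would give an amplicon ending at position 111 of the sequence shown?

5'-GAAACTAGCTGTGA-3'

The forward primer binds at positions 29–46; the product's 3' end on the top strand is position 111.
The reverse primer anneals to the top strand over positions 98–111, i.e. to TCACAGCTAGTTTC.
Its sequence written 5'→3' is the reverse complement: GAAACTAGCTGTGA.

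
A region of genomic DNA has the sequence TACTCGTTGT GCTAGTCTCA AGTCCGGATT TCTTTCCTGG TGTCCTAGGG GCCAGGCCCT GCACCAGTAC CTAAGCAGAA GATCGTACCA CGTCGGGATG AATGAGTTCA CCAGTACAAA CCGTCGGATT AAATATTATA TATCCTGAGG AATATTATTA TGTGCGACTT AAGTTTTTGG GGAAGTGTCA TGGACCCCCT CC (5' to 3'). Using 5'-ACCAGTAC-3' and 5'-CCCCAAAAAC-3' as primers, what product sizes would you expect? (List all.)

The forward primer ACCAGTAC matches the top strand at positions 63–70, 110–117.
The reverse primer's reverse complement is GTTTTTGGGG, matching at positions 173–182.
Each forward site pairs with the reverse site to give a product ending at position 182: sizes 120, 73 bp.

120 bp, 73 bp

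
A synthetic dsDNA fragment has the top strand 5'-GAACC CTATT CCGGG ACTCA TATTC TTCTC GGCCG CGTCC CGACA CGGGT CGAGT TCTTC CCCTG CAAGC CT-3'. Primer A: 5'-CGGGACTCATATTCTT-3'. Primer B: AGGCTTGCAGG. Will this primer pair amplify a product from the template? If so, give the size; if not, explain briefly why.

Primer A (CGGGACTCATATTCTT) matches the top strand at positions 12–27; it acts as a forward primer.
Primer B's reverse complement is CCTGCAAGCCT, matching the top strand at positions 62–72; it acts as a reverse primer.
The 3' ends face each other across positions 12–72, giving a 61 bp product.

Yes — a 61 bp product.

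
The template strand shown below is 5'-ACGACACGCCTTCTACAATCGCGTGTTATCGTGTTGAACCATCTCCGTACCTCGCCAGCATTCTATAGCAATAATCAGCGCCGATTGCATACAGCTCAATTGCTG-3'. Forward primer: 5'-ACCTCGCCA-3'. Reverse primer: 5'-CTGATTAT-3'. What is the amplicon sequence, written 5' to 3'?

The forward primer matches the template at positions 49–57.
Reverse complement of the reverse primer: ATAATCAG. This occurs on the top strand at positions 71–78.
The product is the template from position 49 through 78 (30 bp).

5'-ACCTCGCCAGCATTCTATAGCAATAATCAG-3'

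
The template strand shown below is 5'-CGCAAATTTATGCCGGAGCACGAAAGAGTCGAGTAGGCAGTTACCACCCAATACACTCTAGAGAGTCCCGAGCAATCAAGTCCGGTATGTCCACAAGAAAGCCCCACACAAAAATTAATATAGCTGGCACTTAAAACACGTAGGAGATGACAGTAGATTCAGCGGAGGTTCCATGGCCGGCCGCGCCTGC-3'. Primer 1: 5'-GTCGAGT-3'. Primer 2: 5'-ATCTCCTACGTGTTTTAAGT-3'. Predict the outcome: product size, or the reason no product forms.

Primer 1 (GTCGAGT) matches the top strand at positions 28–34; it acts as a forward primer.
Primer 2's reverse complement is ACTTAAAACACGTAGGAGAT, matching the top strand at positions 129–148; it acts as a reverse primer.
The 3' ends face each other across positions 28–148, giving a 121 bp product.

Yes — a 121 bp product.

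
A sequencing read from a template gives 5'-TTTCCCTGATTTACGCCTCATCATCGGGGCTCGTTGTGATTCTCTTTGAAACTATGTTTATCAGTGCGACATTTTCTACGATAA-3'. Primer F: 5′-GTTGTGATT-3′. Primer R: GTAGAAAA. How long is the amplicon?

Forward primer GTTGTGATT is found on the top strand at positions 33–41.
Reverse complement of the reverse primer: TTTTCTAC. This occurs on the top strand at positions 72–79.
Amplicon spans positions 33–79: 47 bp.

47 bp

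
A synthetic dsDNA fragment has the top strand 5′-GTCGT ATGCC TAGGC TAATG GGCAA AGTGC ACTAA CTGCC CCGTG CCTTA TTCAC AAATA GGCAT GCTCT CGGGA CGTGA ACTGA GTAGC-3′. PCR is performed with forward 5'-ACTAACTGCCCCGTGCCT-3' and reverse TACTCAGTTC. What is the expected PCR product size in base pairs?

58 bp

The forward primer matches the template at positions 31–48.
The reverse primer's reverse complement is GAACTGAGTA, which matches the template at positions 79–88.
The product runs from position 31 to position 88, so its length is 88 − 31 + 1 = 58 bp.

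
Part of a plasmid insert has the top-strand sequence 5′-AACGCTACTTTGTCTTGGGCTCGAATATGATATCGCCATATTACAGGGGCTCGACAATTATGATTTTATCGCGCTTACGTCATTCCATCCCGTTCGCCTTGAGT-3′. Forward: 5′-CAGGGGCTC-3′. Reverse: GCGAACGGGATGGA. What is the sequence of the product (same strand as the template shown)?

Forward primer CAGGGGCTC is found on the top strand at positions 44–52.
Taking the reverse complement of GCGAACGGGATGGA gives TCCATCCCGTTCGC, found at positions 84–97 on the template; the primer anneals here to the top strand with its 3' end pointing upstream.
The product is the template from position 44 through 97 (54 bp).

5'-CAGGGGCTCGACAATTATGATTTTATCGCGCTTACGTCATTCCATCCCGTTCGC-3'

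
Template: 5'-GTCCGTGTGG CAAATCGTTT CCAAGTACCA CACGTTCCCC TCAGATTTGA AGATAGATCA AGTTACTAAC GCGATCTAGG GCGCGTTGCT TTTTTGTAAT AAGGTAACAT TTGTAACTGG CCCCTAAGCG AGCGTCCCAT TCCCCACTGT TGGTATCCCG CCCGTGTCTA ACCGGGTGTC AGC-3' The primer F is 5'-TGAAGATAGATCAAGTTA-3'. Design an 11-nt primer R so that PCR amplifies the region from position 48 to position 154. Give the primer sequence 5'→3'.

The product's 3' end on the top strand is position 154.
The reverse primer anneals to the top strand over positions 144–154, i.e. to CCACTGTTGGT.
Its sequence written 5'→3' is the reverse complement: ACCAACAGTGG.

5'-ACCAACAGTGG-3'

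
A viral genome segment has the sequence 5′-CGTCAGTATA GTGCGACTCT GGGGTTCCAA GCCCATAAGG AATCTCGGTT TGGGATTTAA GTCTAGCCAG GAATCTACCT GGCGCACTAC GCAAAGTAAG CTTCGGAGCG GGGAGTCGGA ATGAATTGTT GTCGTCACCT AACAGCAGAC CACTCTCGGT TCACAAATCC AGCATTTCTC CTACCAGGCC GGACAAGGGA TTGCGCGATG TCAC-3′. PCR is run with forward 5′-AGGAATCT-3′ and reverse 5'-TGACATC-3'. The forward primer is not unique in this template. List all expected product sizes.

The forward primer AGGAATCT matches the top strand at positions 38–45, 69–76.
The reverse primer's reverse complement is GATGTCA, matching at positions 207–213.
Each forward site pairs with the reverse site to give a product ending at position 213: sizes 176, 145 bp.

176 bp, 145 bp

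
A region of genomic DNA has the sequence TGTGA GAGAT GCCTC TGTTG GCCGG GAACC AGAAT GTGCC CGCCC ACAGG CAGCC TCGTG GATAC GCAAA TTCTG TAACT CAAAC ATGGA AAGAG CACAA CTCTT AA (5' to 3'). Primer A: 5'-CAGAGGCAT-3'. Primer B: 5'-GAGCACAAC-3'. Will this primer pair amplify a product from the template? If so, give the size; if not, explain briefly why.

Primer A (CAGAGGCAT) has reverse complement ATGCCTCTG, which matches the top strand at positions 9–17; primer A anneals to the top strand there with its 3' end pointing upstream toward position 9.
Primer B (GAGCACAAC) matches the top strand directly at positions 93–101; it anneals to the bottom strand with its 3' end pointing downstream toward position 101.
The 3' ends diverge (primer A extends toward position 1, primer B toward position 107), so the primers never converge on a shared product.

No product — the primers' 3' ends point away from each other.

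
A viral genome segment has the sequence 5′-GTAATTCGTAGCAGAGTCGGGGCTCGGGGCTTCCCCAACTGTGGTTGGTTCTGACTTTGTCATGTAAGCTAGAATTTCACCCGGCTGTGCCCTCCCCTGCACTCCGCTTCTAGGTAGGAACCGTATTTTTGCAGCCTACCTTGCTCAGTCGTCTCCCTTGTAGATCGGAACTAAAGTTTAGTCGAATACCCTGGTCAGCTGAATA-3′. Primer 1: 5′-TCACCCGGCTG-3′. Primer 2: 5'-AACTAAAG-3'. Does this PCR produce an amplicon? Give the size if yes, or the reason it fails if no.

Primer 1 (TCACCCGGCTG) matches the top strand at positions 77–87 (3' end points downstream).
Primer 2 (AACTAAAG) also matches the top strand directly, at positions 169–176 — its reverse complement CTTTAGTT is not present.
Both primers anneal to the bottom strand with 3' ends pointing the same way, so neither can prime synthesis back toward the other.

No product — both primers anneal to the same strand and extend in the same direction.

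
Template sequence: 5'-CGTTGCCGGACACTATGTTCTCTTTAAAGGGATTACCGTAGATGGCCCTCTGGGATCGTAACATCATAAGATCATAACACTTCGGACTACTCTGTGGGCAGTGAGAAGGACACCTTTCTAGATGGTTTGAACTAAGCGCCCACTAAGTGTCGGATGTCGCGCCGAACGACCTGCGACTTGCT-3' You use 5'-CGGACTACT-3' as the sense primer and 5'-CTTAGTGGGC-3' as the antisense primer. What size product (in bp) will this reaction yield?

The forward primer matches the template at positions 83–91.
The reverse primer's reverse complement is GCCCACTAAG, which matches the template at positions 138–147.
The product runs from position 83 to position 147, so its length is 147 − 83 + 1 = 65 bp.

65 bp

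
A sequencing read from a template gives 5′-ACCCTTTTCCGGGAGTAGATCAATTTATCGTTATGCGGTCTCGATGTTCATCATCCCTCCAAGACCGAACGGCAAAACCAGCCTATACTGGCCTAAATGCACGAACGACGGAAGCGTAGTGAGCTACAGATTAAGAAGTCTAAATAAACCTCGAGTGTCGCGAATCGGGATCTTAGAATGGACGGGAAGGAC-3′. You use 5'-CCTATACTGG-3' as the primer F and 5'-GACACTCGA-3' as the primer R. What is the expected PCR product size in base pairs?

The forward primer matches the template at positions 82–91.
Reverse complement of the reverse primer: TCGAGTGTC. This occurs on the top strand at positions 151–159.
Amplicon spans positions 82–159: 78 bp.

78 bp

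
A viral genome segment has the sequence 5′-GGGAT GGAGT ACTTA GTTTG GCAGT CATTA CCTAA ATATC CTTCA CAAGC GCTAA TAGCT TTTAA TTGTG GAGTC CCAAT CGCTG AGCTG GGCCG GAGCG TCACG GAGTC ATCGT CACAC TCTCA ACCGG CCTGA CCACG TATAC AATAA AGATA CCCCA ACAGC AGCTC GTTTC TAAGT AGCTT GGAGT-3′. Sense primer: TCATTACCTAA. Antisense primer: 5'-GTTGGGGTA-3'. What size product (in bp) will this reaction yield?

138 bp

Forward primer TCATTACCTAA is found on the top strand at positions 25–35.
Taking the reverse complement of GTTGGGGTA gives TACCCCAAC, found at positions 154–162 on the template; the primer anneals here to the top strand with its 3' end pointing upstream.
Amplicon spans positions 25–162: 138 bp.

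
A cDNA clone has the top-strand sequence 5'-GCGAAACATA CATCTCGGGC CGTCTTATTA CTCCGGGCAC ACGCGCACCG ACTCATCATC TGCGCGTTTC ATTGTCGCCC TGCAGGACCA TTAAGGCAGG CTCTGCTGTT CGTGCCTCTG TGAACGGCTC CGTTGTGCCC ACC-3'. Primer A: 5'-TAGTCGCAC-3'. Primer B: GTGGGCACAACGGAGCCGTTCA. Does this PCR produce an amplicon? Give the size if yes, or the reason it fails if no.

Primer A (TAGTCGCAC) does not match the top strand, and its reverse complement GTGCGACTA does not match either.
With no annealing site for primer A, no amplification occurs.

No product — primer A has no binding site in the template.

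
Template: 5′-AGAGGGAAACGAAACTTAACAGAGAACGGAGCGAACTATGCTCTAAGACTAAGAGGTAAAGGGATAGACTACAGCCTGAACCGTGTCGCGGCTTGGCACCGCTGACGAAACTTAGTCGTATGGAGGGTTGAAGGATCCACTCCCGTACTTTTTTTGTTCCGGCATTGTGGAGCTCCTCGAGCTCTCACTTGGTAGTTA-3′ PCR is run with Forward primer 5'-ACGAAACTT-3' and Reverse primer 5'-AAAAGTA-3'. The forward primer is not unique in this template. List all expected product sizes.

144 bp, 48 bp

The forward primer ACGAAACTT matches the top strand at positions 9–17, 105–113.
The reverse primer's reverse complement is TACTTTT, matching at positions 146–152.
Each forward site pairs with the reverse site to give a product ending at position 152: sizes 144, 48 bp.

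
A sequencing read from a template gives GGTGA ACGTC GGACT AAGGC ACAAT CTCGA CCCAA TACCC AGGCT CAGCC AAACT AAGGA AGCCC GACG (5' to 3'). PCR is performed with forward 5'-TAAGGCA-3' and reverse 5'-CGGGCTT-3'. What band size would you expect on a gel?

Scanning the template, TAAGGCA occurs at positions 15–21; this primer anneals to the bottom strand there with its 3' end pointing downstream.
Reverse complement of the reverse primer: AAGCCCG. This occurs on the top strand at positions 60–66.
Product length = (reverse-primer end) − (forward-primer start) + 1 = 66 − 15 + 1 = 52 bp.

52 bp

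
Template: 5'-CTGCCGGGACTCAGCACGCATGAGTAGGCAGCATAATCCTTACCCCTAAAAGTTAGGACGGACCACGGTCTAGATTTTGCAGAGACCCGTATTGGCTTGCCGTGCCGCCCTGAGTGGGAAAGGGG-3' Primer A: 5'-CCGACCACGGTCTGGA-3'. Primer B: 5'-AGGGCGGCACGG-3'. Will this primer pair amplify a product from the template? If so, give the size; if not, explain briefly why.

Primer A (CCGACCACGGTCTGGA) does not match the top strand, and its reverse complement TCCAGACCGTGGTCGG does not match either.
With no annealing site for primer A, no amplification occurs.

No product — primer A has no binding site in the template.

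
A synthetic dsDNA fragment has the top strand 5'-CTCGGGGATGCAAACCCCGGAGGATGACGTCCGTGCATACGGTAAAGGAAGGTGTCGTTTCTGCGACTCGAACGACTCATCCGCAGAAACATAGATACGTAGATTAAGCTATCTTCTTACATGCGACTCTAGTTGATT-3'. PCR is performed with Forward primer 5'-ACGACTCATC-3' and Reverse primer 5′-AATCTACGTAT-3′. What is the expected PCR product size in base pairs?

34 bp

The forward primer matches the template at positions 72–81.
Taking the reverse complement of AATCTACGTAT gives ATACGTAGATT, found at positions 95–105 on the template; the primer anneals here to the top strand with its 3' end pointing upstream.
Product length = (reverse-primer end) − (forward-primer start) + 1 = 105 − 72 + 1 = 34 bp.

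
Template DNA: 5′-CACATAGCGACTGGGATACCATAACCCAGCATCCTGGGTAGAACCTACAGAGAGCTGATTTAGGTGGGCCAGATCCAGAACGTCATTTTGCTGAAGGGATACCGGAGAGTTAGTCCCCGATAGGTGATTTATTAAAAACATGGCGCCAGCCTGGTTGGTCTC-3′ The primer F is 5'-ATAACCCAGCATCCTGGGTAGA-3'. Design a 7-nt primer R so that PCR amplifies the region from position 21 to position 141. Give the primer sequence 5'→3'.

The product's 3' end on the top strand is position 141.
The reverse primer anneals to the top strand over positions 135–141, i.e. to AAAACAT.
Its sequence written 5'→3' is the reverse complement: ATGTTTT.

5'-ATGTTTT-3'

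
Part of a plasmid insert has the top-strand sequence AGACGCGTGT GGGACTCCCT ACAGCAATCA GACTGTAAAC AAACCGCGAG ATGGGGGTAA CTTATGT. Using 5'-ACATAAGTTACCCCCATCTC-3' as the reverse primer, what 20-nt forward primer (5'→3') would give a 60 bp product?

5'-TGTGGGACTCCCTACAGCAA-3'

The reverse primer's reverse complement GAGATGGGGGTAACTTATGT matches the template at positions 48–67, so the product ends at position 67.
A 60 bp product then starts at position 67 − 60 + 1 = 8.
The forward primer is identical to the top strand there: TGTGGGACTCCCTACAGCAA.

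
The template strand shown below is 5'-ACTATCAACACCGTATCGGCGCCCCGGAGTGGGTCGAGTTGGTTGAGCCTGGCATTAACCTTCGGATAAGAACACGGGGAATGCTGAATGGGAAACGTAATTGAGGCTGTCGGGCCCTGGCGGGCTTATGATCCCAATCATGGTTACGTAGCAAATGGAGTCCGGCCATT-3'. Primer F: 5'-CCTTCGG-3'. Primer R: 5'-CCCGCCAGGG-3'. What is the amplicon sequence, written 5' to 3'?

Forward primer CCTTCGG is found on the top strand at positions 59–65.
Taking the reverse complement of CCCGCCAGGG gives CCCTGGCGGG, found at positions 115–124 on the template; the primer anneals here to the top strand with its 3' end pointing upstream.
The product is the template from position 59 through 124 (66 bp).

5'-CCTTCGGATAAGAACACGGGGAATGCTGAATGGGAAACGTAATTGAGGCTGTCGGGCCCTGGCGGG-3'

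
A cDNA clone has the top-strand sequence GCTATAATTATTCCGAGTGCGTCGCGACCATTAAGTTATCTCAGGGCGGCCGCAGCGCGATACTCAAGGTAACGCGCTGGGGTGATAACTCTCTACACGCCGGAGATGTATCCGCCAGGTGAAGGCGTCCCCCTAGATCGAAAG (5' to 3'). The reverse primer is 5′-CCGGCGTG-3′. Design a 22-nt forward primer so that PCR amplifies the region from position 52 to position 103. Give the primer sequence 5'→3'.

The reverse primer's reverse complement CACGCCGG matches the template at positions 96–103; the product starts at position 52.
The forward primer is identical to the top strand over positions 52–73: GCAGCGCGATACTCAAGGTAAC.

5'-GCAGCGCGATACTCAAGGTAAC-3'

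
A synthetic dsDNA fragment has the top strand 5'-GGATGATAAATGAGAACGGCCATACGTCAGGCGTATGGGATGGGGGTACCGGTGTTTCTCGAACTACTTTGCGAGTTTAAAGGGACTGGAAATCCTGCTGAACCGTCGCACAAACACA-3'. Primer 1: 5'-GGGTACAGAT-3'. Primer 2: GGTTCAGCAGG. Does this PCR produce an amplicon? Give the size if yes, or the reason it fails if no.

No product — primer 1 has no binding site in the template.

Primer 1 (GGGTACAGAT) does not match the top strand, and its reverse complement ATCTGTACCC does not match either.
With no annealing site for primer 1, no amplification occurs.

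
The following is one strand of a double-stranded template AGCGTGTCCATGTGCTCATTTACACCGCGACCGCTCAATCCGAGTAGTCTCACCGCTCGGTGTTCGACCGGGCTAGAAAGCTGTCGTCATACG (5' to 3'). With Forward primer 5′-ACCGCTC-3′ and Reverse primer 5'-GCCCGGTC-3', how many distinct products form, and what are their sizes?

Two products: 44 bp, 22 bp

The forward primer ACCGCTC matches the top strand at positions 30–36, 52–58.
The reverse primer's reverse complement is GACCGGGC, matching at positions 66–73.
Each forward site pairs with the reverse site to give a product ending at position 73: sizes 44, 22 bp.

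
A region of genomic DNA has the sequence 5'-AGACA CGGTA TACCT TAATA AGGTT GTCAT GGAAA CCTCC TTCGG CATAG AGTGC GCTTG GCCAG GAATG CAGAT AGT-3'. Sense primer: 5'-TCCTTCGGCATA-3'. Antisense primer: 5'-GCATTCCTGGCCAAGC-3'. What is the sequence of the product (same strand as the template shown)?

5'-TCCTTCGGCATAGAGTGCGCTTGGCCAGGAATGC-3'

The forward primer matches the template at positions 38–49.
The reverse primer's reverse complement is GCTTGGCCAGGAATGC, which matches the template at positions 56–71.
The product is the template from position 38 through 71 (34 bp).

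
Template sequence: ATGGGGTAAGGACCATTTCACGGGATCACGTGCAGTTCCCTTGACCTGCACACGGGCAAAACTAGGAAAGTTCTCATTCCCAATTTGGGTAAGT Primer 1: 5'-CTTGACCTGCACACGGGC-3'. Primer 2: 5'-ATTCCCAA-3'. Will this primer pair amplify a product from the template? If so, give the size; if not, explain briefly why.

Primer 1 (CTTGACCTGCACACGGGC) matches the top strand at positions 40–57 (3' end points downstream).
Primer 2 (ATTCCCAA) also matches the top strand directly, at positions 76–83 — its reverse complement TTGGGAAT is not present.
Both primers anneal to the bottom strand with 3' ends pointing the same way, so neither can prime synthesis back toward the other.

No product — both primers anneal to the same strand and extend in the same direction.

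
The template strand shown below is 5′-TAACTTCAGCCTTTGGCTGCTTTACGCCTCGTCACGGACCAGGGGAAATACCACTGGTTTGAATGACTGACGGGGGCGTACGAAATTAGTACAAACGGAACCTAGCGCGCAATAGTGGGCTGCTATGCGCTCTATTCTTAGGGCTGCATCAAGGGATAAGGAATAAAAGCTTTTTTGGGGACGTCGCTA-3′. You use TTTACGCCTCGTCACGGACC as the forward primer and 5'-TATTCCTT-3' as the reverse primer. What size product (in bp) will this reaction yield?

The forward primer matches the template at positions 21–40.
The reverse primer's reverse complement is AAGGAATA, which matches the template at positions 158–165.
Product length = (reverse-primer end) − (forward-primer start) + 1 = 165 − 21 + 1 = 145 bp.

145 bp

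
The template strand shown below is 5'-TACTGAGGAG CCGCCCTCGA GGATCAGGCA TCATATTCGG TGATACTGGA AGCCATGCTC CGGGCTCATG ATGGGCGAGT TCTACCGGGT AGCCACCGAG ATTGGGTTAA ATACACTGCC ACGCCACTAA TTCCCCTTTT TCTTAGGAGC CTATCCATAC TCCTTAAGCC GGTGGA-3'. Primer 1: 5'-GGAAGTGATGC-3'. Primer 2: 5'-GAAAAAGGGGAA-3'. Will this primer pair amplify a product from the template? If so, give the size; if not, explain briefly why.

Primer 1 (GGAAGTGATGC) does not match the top strand, and its reverse complement GCATCACTTCC does not match either.
With no annealing site for primer 1, no amplification occurs.

No product — primer 1 has no binding site in the template.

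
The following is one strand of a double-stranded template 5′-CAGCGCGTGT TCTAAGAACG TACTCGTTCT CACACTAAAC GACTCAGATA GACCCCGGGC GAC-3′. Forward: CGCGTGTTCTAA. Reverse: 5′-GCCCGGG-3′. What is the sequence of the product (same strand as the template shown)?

Scanning the template, CGCGTGTTCTAA occurs at positions 4–15; this primer anneals to the bottom strand there with its 3' end pointing downstream.
The reverse primer's reverse complement is CCCGGGC, which matches the template at positions 54–60.
The product is the template from position 4 through 60 (57 bp).

5'-CGCGTGTTCTAAGAACGTACTCGTTCTCACACTAAACGACTCAGATAGACCCCGGGC-3'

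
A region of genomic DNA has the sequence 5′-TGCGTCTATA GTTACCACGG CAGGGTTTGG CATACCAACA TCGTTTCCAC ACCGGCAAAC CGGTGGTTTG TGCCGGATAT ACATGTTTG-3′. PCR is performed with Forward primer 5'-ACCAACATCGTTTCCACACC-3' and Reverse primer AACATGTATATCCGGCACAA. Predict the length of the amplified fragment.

54 bp

Forward primer ACCAACATCGTTTCCACACC is found on the top strand at positions 34–53.
The reverse primer's reverse complement is TTGTGCCGGATATACATGTT, which matches the template at positions 68–87.
Amplicon spans positions 34–87: 54 bp.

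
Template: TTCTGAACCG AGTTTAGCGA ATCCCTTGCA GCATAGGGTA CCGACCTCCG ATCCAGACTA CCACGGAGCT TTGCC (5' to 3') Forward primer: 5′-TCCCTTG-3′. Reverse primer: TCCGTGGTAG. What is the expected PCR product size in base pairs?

Forward primer TCCCTTG is found on the top strand at positions 22–28.
Taking the reverse complement of TCCGTGGTAG gives CTACCACGGA, found at positions 58–67 on the template; the primer anneals here to the top strand with its 3' end pointing upstream.
Product length = (reverse-primer end) − (forward-primer start) + 1 = 67 − 22 + 1 = 46 bp.

46 bp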